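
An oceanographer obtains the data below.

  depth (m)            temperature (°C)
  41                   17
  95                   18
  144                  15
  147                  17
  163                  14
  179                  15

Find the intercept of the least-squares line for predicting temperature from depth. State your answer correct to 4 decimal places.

n = 6, Σx = 769, Σy = 96, Σxy = 12033, Σx² = 111661
Sxx = Σx² − (Σx)²/n = 111661 − 98560.166667 = 13100.833333
Sxy = Σxy − (Σx)(Σy)/n = 12033 − 12304 = -271
b = Sxy/Sxx = -271/13100.833333 = -0.020686
a = ȳ − b·x̄ = 16 − (-0.020686)·128.166667 = 18.651218

18.6512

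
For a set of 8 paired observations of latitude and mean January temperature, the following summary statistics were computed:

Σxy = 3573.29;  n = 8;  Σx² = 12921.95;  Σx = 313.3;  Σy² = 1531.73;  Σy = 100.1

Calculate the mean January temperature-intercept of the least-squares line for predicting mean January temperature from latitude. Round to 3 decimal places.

Sxx = Σx² − (Σx)²/n = 12921.95 − 12269.61125 = 652.33875
Sxy = Σxy − (Σx)(Σy)/n = 3573.29 − 3920.16625 = -346.87625
b = Sxy/Sxx = -346.87625/652.33875 = -0.531743
a = ȳ − b·x̄ = 12.5125 − (-0.531743)·39.1625 = 33.336866

33.337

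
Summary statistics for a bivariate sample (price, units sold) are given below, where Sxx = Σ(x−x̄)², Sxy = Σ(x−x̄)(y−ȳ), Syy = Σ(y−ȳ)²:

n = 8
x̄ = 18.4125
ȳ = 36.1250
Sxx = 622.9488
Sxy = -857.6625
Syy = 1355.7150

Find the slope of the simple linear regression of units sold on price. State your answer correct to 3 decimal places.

-1.377

b = Sxy/Sxx = -857.6625/622.9488 = -1.376778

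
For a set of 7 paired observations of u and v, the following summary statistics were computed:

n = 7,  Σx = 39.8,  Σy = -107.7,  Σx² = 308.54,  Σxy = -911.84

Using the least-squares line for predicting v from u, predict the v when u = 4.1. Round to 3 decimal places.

-9.612

Sxx = Σx² − (Σx)²/n = 308.54 − 226.291429 = 82.248571
Sxy = Σxy − (Σx)(Σy)/n = -911.84 − (-612.351429) = -299.488571
b = Sxy/Sxx = -299.488571/82.248571 = -3.641262
a = ȳ − b·x̄ = -15.385714 − (-3.641262)·5.685714 = 5.317459
ŷ(4.1) = a + b·4.1 = 5.317459 + (-3.641262)·4.1 = -9.611714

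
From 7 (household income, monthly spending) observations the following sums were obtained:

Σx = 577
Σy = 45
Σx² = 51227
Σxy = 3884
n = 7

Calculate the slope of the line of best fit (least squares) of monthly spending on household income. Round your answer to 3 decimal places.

Sxx = Σx² − (Σx)²/n = 51227 − 47561.285714 = 3665.714286
Sxy = Σxy − (Σx)(Σy)/n = 3884 − 3709.285714 = 174.714286
b = Sxy/Sxx = 174.714286/3665.714286 = 0.047662

0.048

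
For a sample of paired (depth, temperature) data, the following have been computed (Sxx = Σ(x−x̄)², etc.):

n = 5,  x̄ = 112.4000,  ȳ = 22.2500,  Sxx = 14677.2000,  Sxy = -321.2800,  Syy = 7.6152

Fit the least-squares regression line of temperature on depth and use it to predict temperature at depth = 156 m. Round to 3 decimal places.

21.296

b = Sxy/Sxx = -321.28/14677.2 = -0.021890
a = ȳ − b·x̄ = 22.25 − (-0.021890)·112.4 = 24.710406
ŷ(156) = a + b·156 = 24.710406 + (-0.021890)·156 = 21.295608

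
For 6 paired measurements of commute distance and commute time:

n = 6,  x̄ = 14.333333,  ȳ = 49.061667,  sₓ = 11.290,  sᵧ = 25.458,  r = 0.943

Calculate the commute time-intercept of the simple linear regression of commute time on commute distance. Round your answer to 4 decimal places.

b = r · sᵧ/sₓ = 0.943 · 25.458/11.29 = 2.126386
a = ȳ − b·x̄ = 49.061667 − 2.126386·14.333333 = 18.583473

18.5835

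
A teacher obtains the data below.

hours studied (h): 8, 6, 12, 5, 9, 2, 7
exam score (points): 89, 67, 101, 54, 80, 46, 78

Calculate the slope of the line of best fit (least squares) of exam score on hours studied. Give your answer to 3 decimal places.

5.817

n = 7, Σx = 49, Σy = 515, Σxy = 3954, Σx² = 403
Sxx = Σx² − (Σx)²/n = 403 − 343 = 60
Sxy = Σxy − (Σx)(Σy)/n = 3954 − 3605 = 349
b = Sxy/Sxx = 349/60 = 5.816667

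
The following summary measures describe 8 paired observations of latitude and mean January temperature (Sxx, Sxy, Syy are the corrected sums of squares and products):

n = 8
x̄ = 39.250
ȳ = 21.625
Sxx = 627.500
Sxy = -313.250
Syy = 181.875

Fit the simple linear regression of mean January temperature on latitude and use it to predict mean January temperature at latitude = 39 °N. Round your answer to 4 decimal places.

b = Sxy/Sxx = -313.25/627.5 = -0.499203
a = ȳ − b·x̄ = 21.625 − (-0.499203)·39.25 = 41.218725
ŷ(39) = a + b·39 = 41.218725 + (-0.499203)·39 = 21.749801

21.7498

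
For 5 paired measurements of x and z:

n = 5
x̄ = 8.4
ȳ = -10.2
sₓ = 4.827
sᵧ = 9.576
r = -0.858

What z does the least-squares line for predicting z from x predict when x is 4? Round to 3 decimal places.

-2.711

b = r · sᵧ/sₓ = -0.858 · 9.576/4.827 = -1.702135
a = ȳ − b·x̄ = -10.2 − (-1.702135)·8.4 = 4.097938
ŷ(4) = a + b·4 = 4.097938 + (-1.702135)·4 = -2.710604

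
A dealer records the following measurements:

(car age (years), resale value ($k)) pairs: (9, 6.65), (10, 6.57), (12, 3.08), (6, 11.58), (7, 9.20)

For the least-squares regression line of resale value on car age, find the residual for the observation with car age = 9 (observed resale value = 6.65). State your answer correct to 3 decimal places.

n = 5, Σx = 44, Σy = 37.08, Σxy = 296.39, Σx² = 410
Sxx = Σx² − (Σx)²/n = 410 − 387.2 = 22.8
Sxy = Σxy − (Σx)(Σy)/n = 296.39 − 326.304 = -29.914
b = Sxy/Sxx = -29.914/22.8 = -1.312018
a = ȳ − b·x̄ = 7.416 − (-1.312018)·8.8 = 18.961754
ŷ(9) = 18.961754 + (-1.312018)·9 = 7.153596
residual = y − ŷ = 6.65 − 7.153596 = -0.503596

-0.504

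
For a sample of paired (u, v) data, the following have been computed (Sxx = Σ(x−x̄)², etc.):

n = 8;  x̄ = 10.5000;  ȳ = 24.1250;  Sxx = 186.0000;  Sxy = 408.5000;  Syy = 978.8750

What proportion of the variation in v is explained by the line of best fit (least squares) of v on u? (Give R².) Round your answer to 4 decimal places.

R² = Sxy²/(Sxx·Syy) = (408.5)²/(186·978.875) = 0.916524

0.9165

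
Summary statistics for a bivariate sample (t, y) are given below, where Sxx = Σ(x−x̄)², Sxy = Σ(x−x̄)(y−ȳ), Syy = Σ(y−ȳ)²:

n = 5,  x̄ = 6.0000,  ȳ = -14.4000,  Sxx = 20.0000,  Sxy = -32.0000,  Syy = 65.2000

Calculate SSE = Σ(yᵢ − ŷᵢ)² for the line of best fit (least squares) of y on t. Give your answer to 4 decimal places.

b = Sxy/Sxx = -32/20 = -1.6
SSE = Syy − b·Sxy = 65.2 − (-1.6)·(-32) = 14

14.0000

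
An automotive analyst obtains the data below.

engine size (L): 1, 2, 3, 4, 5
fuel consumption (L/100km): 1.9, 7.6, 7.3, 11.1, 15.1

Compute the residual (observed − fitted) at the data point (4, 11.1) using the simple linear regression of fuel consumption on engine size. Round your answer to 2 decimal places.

n = 5, Σx = 15, Σy = 43, Σxy = 158.9, Σx² = 55
Sxx = Σx² − (Σx)²/n = 55 − 45 = 10
Sxy = Σxy − (Σx)(Σy)/n = 158.9 − 129 = 29.9
b = Sxy/Sxx = 29.9/10 = 2.99
a = ȳ − b·x̄ = 8.6 − 2.99·3 = -0.37
ŷ(4) = -0.37 + 2.99·4 = 11.59
residual = y − ŷ = 11.1 − 11.59 = -0.49

-0.49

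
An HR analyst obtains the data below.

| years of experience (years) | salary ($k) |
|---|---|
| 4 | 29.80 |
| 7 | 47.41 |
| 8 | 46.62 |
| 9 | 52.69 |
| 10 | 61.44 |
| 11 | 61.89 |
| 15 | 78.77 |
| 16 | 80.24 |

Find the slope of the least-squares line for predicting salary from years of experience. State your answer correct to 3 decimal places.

4.198

n = 8, Σx = 80, Σy = 458.86, Σxy = 5058.82, Σx² = 912
Sxx = Σx² − (Σx)²/n = 912 − 800 = 112
Sxy = Σxy − (Σx)(Σy)/n = 5058.82 − 4588.6 = 470.22
b = Sxy/Sxx = 470.22/112 = 4.198393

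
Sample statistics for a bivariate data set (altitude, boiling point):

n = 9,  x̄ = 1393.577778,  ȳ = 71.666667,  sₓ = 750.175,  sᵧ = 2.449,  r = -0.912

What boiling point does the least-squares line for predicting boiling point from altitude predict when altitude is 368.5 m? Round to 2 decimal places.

74.72

b = r · sᵧ/sₓ = -0.912 · 2.449/750.175 = -0.002977
a = ȳ − b·x̄ = 71.666667 − (-0.002977)·1393.577778 = 75.815751
ŷ(368.5) = a + b·368.5 = 75.815751 + (-0.002977)·368.5 = 74.718620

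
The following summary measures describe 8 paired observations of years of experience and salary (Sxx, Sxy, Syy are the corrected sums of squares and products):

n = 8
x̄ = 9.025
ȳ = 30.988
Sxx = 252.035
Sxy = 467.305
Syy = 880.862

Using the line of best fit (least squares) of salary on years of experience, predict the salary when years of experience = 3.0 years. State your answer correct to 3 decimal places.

b = Sxy/Sxx = 467.305/252.035 = 1.854127
a = ȳ − b·x̄ = 30.988 − 1.854127·9.025 = 14.254500
ŷ(3.0) = a + b·3.0 = 14.254500 + 1.854127·3 = 19.816882

19.817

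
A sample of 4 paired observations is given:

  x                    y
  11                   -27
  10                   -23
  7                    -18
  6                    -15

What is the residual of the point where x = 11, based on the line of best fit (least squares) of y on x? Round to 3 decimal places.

n = 4, Σx = 34, Σy = -83, Σxy = -743, Σx² = 306
Sxx = Σx² − (Σx)²/n = 306 − 289 = 17
Sxy = Σxy − (Σx)(Σy)/n = -743 − (-705.5) = -37.5
b = Sxy/Sxx = -37.5/17 = -2.205882
a = ȳ − b·x̄ = -20.75 − (-2.205882)·8.5 = -2
ŷ(11) = -2 + (-2.205882)·11 = -26.264706
residual = y − ŷ = -27 − (-26.264706) = -0.735294

-0.735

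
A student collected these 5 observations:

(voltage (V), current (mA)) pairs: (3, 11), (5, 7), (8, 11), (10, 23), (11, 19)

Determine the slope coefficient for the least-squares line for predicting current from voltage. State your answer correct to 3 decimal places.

1.540

n = 5, Σx = 37, Σy = 71, Σxy = 595, Σx² = 319
Sxx = Σx² − (Σx)²/n = 319 − 273.8 = 45.2
Sxy = Σxy − (Σx)(Σy)/n = 595 − 525.4 = 69.6
b = Sxy/Sxx = 69.6/45.2 = 1.539823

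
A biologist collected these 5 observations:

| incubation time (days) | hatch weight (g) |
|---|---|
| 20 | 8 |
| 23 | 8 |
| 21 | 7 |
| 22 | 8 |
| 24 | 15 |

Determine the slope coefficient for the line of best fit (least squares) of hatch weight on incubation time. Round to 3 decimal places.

n = 5, Σx = 110, Σy = 46, Σxy = 1027, Σx² = 2430
Sxx = Σx² − (Σx)²/n = 2430 − 2420 = 10
Sxy = Σxy − (Σx)(Σy)/n = 1027 − 1012 = 15
b = Sxy/Sxx = 15/10 = 1.5

1.500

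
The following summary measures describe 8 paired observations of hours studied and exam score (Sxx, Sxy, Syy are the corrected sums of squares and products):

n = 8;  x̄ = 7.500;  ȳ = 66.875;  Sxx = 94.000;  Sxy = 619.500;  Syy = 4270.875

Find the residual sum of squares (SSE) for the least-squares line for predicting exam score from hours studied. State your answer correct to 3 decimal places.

188.106

b = Sxy/Sxx = 619.5/94 = 6.590426
SSE = Syy − b·Sxy = 4270.875 − 6.590426·619.5 = 188.106383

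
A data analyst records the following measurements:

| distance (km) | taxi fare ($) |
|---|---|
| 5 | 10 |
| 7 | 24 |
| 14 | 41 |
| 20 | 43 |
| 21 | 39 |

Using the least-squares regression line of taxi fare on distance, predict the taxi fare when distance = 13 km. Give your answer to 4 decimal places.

30.7111

n = 5, Σx = 67, Σy = 157, Σxy = 2471, Σx² = 1111
Sxx = Σx² − (Σx)²/n = 1111 − 897.8 = 213.2
Sxy = Σxy − (Σx)(Σy)/n = 2471 − 2103.8 = 367.2
b = Sxy/Sxx = 367.2/213.2 = 1.722326
a = ȳ − b·x̄ = 31.4 − 1.722326·13.4 = 8.320826
ŷ(13) = a + b·13 = 8.320826 + 1.722326·13 = 30.711069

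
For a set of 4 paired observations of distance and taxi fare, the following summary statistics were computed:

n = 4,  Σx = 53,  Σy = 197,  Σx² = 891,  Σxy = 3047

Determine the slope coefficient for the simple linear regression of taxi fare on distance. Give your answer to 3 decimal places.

2.314

Sxx = Σx² − (Σx)²/n = 891 − 702.25 = 188.75
Sxy = Σxy − (Σx)(Σy)/n = 3047 − 2610.25 = 436.75
b = Sxy/Sxx = 436.75/188.75 = 2.313907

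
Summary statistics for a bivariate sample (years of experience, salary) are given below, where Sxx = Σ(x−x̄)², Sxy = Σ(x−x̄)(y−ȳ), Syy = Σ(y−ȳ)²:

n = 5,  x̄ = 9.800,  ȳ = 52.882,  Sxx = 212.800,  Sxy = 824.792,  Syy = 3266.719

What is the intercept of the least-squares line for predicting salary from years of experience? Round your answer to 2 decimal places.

b = Sxy/Sxx = 824.792/212.8 = 3.875902
a = ȳ − b·x̄ = 52.882 − 3.875902·9.8 = 14.898158

14.90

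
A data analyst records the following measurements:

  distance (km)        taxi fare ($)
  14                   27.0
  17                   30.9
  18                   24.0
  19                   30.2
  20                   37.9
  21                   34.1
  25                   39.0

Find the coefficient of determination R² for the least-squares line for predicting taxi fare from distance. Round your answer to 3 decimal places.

0.594

n = 7, Σx = 134, Σy = 223.1, Σxy = 4358.2, Σx² = 2636, Σy² = 7292.07
Sxx = Σx² − (Σx)²/n = 2636 − 2565.142857 = 70.857143
Sxy = Σxy − (Σx)(Σy)/n = 4358.2 − 4270.771429 = 87.428571
Syy = Σy² − (Σy)²/n = 7292.07 − 7110.515714 = 181.554286
R² = Sxy²/(Sxx·Syy) = (87.428571)²/(70.857143·181.554286) = 0.594178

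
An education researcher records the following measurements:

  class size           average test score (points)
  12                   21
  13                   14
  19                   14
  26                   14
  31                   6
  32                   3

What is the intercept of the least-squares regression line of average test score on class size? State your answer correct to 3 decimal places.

26.326

n = 6, Σx = 133, Σy = 72, Σxy = 1346, Σx² = 3335
Sxx = Σx² − (Σx)²/n = 3335 − 2948.166667 = 386.833333
Sxy = Σxy − (Σx)(Σy)/n = 1346 − 1596 = -250
b = Sxy/Sxx = -250/386.833333 = -0.646273
a = ȳ − b·x̄ = 12 − (-0.646273)·22.166667 = 26.325722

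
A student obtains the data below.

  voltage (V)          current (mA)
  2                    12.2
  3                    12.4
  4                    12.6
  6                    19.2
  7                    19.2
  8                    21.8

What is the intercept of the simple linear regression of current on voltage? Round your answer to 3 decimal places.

7.483

n = 6, Σx = 30, Σy = 97.4, Σxy = 536, Σx² = 178
Sxx = Σx² − (Σx)²/n = 178 − 150 = 28
Sxy = Σxy − (Σx)(Σy)/n = 536 − 487 = 49
b = Sxy/Sxx = 49/28 = 1.75
a = ȳ − b·x̄ = 16.233333 − 1.75·5 = 7.483333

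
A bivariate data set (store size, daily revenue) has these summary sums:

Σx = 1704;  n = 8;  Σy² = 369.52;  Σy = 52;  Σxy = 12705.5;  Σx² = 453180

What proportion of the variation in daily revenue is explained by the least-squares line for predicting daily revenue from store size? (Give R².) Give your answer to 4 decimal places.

0.9336

Sxx = Σx² − (Σx)²/n = 453180 − 362952 = 90228
Sxy = Σxy − (Σx)(Σy)/n = 12705.5 − 11076 = 1629.5
Syy = Σy² − (Σy)²/n = 369.52 − 338 = 31.52
R² = Sxy²/(Sxx·Syy) = (1629.5)²/(90228·31.52) = 0.933644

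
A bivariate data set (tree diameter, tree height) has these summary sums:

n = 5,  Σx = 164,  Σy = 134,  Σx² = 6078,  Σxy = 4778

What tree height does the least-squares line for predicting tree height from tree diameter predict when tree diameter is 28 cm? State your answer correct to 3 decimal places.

Sxx = Σx² − (Σx)²/n = 6078 − 5379.2 = 698.8
Sxy = Σxy − (Σx)(Σy)/n = 4778 − 4395.2 = 382.8
b = Sxy/Sxx = 382.8/698.8 = 0.547796
a = ȳ − b·x̄ = 26.8 − 0.547796·32.8 = 8.832284
ŷ(28) = a + b·28 = 8.832284 + 0.547796·28 = 24.170578

24.171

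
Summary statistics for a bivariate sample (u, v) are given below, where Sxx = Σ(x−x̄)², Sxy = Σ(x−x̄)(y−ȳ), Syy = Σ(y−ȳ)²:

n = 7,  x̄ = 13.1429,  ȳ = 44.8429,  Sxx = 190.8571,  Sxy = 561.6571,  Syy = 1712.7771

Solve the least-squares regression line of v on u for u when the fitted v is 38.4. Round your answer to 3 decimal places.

10.954

b = Sxy/Sxx = 561.6571/190.8571 = 2.942815
a = ȳ − b·x̄ = 44.8429 − 2.942815·13.1429 = 6.165779
Set a + b·x = 38.4: x = (38.4 − 6.165779) / 2.942815 = 10.953534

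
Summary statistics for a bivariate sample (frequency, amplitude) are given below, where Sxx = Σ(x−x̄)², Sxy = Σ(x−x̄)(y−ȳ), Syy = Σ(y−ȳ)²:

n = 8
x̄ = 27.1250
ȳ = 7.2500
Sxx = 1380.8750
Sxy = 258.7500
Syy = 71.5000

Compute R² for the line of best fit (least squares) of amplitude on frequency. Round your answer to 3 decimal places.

R² = Sxy²/(Sxx·Syy) = (258.75)²/(1380.875·71.5) = 0.678110

0.678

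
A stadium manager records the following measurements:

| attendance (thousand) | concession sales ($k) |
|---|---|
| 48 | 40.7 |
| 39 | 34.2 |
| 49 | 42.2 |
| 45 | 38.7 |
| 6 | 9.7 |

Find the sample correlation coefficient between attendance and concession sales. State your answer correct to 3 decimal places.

n = 5, Σx = 187, Σy = 165.5, Σxy = 7154.9, Σx² = 8287, Σy² = 6198.75
Sxx = Σx² − (Σx)²/n = 8287 − 6993.8 = 1293.2
Sxy = Σxy − (Σx)(Σy)/n = 7154.9 − 6189.7 = 965.2
Syy = Σy² − (Σy)²/n = 6198.75 − 5478.05 = 720.7
r = Sxy/√(Sxx·Syy) = 965.2/√(932009.24) = 965.2/965.406256 = 0.999786

1.000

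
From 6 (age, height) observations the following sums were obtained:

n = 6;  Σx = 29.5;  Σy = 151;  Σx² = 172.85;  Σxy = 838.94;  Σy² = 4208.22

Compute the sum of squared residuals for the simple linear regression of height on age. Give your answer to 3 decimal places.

73.019

Sxx = Σx² − (Σx)²/n = 172.85 − 145.041667 = 27.808333
Sxy = Σxy − (Σx)(Σy)/n = 838.94 − 742.416667 = 96.523333
Syy = Σy² − (Σy)²/n = 4208.22 − 3800.166667 = 408.053333
b = Sxy/Sxx = 96.523333/27.808333 = 3.471022
SSE = Syy − b·Sxy = 408.053333 − 3.471022·96.523333 = 73.018732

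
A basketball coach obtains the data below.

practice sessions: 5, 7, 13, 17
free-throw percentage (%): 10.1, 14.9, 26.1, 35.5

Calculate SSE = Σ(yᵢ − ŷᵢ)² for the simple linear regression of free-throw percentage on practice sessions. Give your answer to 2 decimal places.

n = 4, Σx = 42, Σy = 86.6, Σxy = 1097.6, Σx² = 532, Σy² = 2265.48
Sxx = Σx² − (Σx)²/n = 532 − 441 = 91
Sxy = Σxy − (Σx)(Σy)/n = 1097.6 − 909.3 = 188.3
Syy = Σy² − (Σy)²/n = 2265.48 − 1874.89 = 390.59
b = Sxy/Sxx = 188.3/91 = 2.069231
SSE = Syy − b·Sxy = 390.59 − 2.069231·188.3 = 0.953846

0.95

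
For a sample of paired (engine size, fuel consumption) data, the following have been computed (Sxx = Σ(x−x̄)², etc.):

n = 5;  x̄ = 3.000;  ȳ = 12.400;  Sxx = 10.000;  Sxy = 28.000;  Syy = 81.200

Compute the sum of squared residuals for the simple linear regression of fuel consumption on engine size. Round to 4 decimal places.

2.8000

b = Sxy/Sxx = 28/10 = 2.8
SSE = Syy − b·Sxy = 81.2 − 2.8·28 = 2.8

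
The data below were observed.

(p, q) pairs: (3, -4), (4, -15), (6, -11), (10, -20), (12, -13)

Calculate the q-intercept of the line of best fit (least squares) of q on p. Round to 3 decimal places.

n = 5, Σx = 35, Σy = -63, Σxy = -494, Σx² = 305
Sxx = Σx² − (Σx)²/n = 305 − 245 = 60
Sxy = Σxy − (Σx)(Σy)/n = -494 − (-441) = -53
b = Sxy/Sxx = -53/60 = -0.883333
a = ȳ − b·x̄ = -12.6 − (-0.883333)·7 = -6.416667

-6.417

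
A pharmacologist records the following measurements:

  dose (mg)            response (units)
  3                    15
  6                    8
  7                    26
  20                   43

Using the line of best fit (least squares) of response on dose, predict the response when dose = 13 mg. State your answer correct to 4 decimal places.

30.2235

n = 4, Σx = 36, Σy = 92, Σxy = 1135, Σx² = 494
Sxx = Σx² − (Σx)²/n = 494 − 324 = 170
Sxy = Σxy − (Σx)(Σy)/n = 1135 − 828 = 307
b = Sxy/Sxx = 307/170 = 1.805882
a = ȳ − b·x̄ = 23 − 1.805882·9 = 6.747059
ŷ(13) = a + b·13 = 6.747059 + 1.805882·13 = 30.223529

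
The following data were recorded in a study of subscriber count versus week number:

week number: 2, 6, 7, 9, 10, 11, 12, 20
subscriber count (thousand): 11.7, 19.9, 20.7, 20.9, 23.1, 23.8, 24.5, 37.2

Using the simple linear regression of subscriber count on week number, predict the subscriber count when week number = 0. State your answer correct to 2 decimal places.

9.98

n = 8, Σx = 77, Σy = 181.8, Σxy = 2006.6, Σx² = 935
Sxx = Σx² − (Σx)²/n = 935 − 741.125 = 193.875
Sxy = Σxy − (Σx)(Σy)/n = 2006.6 − 1749.825 = 256.775
b = Sxy/Sxx = 256.775/193.875 = 1.324436
a = ȳ − b·x̄ = 22.725 − 1.324436·9.625 = 9.977305
ŷ(0) = a + b·0 = 9.977305 + 1.324436·0 = 9.977305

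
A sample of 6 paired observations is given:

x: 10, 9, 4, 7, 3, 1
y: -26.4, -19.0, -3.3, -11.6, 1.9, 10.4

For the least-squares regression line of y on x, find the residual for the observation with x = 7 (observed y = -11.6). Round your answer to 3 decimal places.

1.480

n = 6, Σx = 34, Σy = -48, Σxy = -513.3, Σx² = 256
Sxx = Σx² − (Σx)²/n = 256 − 192.666667 = 63.333333
Sxy = Σxy − (Σx)(Σy)/n = -513.3 − (-272) = -241.3
b = Sxy/Sxx = -241.3/63.333333 = -3.81
a = ȳ − b·x̄ = -8 − (-3.81)·5.666667 = 13.59
ŷ(7) = 13.59 + (-3.81)·7 = -13.08
residual = y − ŷ = -11.6 − (-13.08) = 1.48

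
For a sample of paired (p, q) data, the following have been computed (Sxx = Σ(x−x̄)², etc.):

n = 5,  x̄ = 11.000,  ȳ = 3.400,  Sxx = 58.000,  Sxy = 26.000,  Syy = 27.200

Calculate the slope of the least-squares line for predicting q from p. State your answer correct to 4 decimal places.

b = Sxy/Sxx = 26/58 = 0.448276

0.4483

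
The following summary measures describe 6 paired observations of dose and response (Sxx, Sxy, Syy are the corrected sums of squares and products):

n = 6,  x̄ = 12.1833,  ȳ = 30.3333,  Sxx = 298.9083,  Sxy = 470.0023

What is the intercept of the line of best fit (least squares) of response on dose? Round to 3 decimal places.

b = Sxy/Sxx = 470.0023/298.9083 = 1.572396
a = ȳ − b·x̄ = 30.3333 − 1.572396·12.1833 = 11.176324

11.176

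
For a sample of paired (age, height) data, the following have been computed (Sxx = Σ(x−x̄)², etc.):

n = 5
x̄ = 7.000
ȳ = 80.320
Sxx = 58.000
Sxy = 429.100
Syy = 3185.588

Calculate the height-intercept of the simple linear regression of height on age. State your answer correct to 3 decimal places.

28.532

b = Sxy/Sxx = 429.1/58 = 7.398276
a = ȳ − b·x̄ = 80.32 − 7.398276·7 = 28.532069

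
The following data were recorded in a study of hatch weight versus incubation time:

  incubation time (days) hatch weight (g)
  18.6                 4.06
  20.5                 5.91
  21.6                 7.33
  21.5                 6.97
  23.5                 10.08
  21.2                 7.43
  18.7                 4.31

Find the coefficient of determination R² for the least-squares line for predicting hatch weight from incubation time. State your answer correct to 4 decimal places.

n = 7, Σx = 145.6, Σy = 46.09, Σxy = 979.847, Σx² = 3046.4, Σy² = 329.1089
Sxx = Σx² − (Σx)²/n = 3046.4 − 3028.48 = 17.92
Sxy = Σxy − (Σx)(Σy)/n = 979.847 − 958.672 = 21.175
Syy = Σy² − (Σy)²/n = 329.1089 − 303.469729 = 25.639171
R² = Sxy²/(Sxx·Syy) = (21.175)²/(17.92·25.639171) = 0.975899

0.9759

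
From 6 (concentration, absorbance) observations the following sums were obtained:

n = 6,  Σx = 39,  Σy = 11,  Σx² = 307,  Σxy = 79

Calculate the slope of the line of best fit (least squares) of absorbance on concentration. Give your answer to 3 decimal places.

Sxx = Σx² − (Σx)²/n = 307 − 253.5 = 53.5
Sxy = Σxy − (Σx)(Σy)/n = 79 − 71.5 = 7.5
b = Sxy/Sxx = 7.5/53.5 = 0.140187

0.140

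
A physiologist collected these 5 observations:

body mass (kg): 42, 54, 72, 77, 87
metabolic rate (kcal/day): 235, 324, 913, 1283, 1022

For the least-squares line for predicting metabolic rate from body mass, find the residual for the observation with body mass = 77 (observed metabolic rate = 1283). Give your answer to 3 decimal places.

n = 5, Σx = 332, Σy = 3777, Σxy = 280807, Σx² = 23362
Sxx = Σx² − (Σx)²/n = 23362 − 22044.8 = 1317.2
Sxy = Σxy − (Σx)(Σy)/n = 280807 − 250792.8 = 30014.2
b = Sxy/Sxx = 30014.2/1317.2 = 22.786365
a = ȳ − b·x̄ = 755.4 − 22.786365·66.4 = -757.614637
ŷ(77) = -757.614637 + 22.786365·77 = 996.935469
residual = y − ŷ = 1283 − 996.935469 = 286.064531

286.065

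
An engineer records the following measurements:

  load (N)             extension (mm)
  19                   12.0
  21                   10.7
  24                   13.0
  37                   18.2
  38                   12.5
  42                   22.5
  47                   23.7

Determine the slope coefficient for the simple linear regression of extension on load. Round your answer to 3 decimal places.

n = 7, Σx = 228, Σy = 112.6, Σxy = 3972, Σx² = 8164
Sxx = Σx² − (Σx)²/n = 8164 − 7426.285714 = 737.714286
Sxy = Σxy − (Σx)(Σy)/n = 3972 − 3667.542857 = 304.457143
b = Sxy/Sxx = 304.457143/737.714286 = 0.412703

0.413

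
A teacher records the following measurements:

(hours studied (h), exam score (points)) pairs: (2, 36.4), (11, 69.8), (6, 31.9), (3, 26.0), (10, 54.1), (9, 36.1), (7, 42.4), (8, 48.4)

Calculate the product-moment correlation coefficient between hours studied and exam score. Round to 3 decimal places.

0.776

n = 8, Σx = 56, Σy = 345.1, Σxy = 2659.9, Σx² = 464, Σy² = 16260.95
Sxx = Σx² − (Σx)²/n = 464 − 392 = 72
Sxy = Σxy − (Σx)(Σy)/n = 2659.9 − 2415.7 = 244.2
Syy = Σy² − (Σy)²/n = 16260.95 − 14886.75125 = 1374.19875
r = Sxy/√(Sxx·Syy) = 244.2/√(98942.31) = 244.2/314.550966 = 0.776345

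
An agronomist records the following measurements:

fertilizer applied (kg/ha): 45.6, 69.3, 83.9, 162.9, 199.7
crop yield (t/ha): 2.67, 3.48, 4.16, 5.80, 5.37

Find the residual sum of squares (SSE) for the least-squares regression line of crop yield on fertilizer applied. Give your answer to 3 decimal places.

n = 5, Σx = 561.4, Σy = 21.48, Σxy = 2729.149, Σx² = 80337.56, Σy² = 99.0218
Sxx = Σx² − (Σx)²/n = 80337.56 − 63033.992 = 17303.568
Sxy = Σxy − (Σx)(Σy)/n = 2729.149 − 2411.7744 = 317.3746
Syy = Σy² − (Σy)²/n = 99.0218 − 92.27808 = 6.74372
b = Sxy/Sxx = 317.3746/17303.568 = 0.018342
SSE = Syy − b·Sxy = 6.74372 − 0.018342·317.3746 = 0.922572

0.923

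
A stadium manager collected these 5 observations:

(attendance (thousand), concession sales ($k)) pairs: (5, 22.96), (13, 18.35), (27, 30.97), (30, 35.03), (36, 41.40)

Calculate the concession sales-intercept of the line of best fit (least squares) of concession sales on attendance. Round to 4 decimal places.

15.1812

n = 5, Σx = 111, Σy = 148.71, Σxy = 3730.84, Σx² = 3119
Sxx = Σx² − (Σx)²/n = 3119 − 2464.2 = 654.8
Sxy = Σxy − (Σx)(Σy)/n = 3730.84 − 3301.362 = 429.478
b = Sxy/Sxx = 429.478/654.8 = 0.655892
a = ȳ − b·x̄ = 29.742 − 0.655892·22.2 = 15.181200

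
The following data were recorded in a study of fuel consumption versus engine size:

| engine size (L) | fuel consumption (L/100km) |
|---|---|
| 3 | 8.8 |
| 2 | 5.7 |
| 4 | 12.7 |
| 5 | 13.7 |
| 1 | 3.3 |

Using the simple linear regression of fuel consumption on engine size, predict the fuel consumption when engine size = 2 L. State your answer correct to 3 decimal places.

6.060

n = 5, Σx = 15, Σy = 44.2, Σxy = 160.4, Σx² = 55
Sxx = Σx² − (Σx)²/n = 55 − 45 = 10
Sxy = Σxy − (Σx)(Σy)/n = 160.4 − 132.6 = 27.8
b = Sxy/Sxx = 27.8/10 = 2.78
a = ȳ − b·x̄ = 8.84 − 2.78·3 = 0.5
ŷ(2) = a + b·2 = 0.5 + 2.78·2 = 6.06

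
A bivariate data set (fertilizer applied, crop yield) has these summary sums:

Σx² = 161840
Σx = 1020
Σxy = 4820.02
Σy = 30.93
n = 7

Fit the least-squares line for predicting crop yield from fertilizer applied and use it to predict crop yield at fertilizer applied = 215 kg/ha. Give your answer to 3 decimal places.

Sxx = Σx² − (Σx)²/n = 161840 − 148628.571429 = 13211.428571
Sxy = Σxy − (Σx)(Σy)/n = 4820.02 − 4506.942857 = 313.077143
b = Sxy/Sxx = 313.077143/13211.428571 = 0.023697
a = ȳ − b·x̄ = 4.418571 − 0.023697·145.714286 = 0.965515
ŷ(215) = a + b·215 = 0.965515 + 0.023697·215 = 6.060466

6.060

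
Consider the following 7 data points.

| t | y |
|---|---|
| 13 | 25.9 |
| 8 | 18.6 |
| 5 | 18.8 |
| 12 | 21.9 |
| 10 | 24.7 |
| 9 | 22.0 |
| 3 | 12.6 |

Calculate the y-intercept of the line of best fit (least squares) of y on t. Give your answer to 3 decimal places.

n = 7, Σx = 60, Σy = 144.5, Σxy = 1325.1, Σx² = 592
Sxx = Σx² − (Σx)²/n = 592 − 514.285714 = 77.714286
Sxy = Σxy − (Σx)(Σy)/n = 1325.1 − 1238.571429 = 86.528571
b = Sxy/Sxx = 86.528571/77.714286 = 1.113419
a = ȳ − b·x̄ = 20.642857 − 1.113419·8.571429 = 11.099265

11.099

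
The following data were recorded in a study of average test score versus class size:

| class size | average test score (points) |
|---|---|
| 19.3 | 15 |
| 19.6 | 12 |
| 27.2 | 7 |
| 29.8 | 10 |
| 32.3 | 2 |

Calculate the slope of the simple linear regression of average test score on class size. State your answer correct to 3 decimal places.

n = 5, Σx = 128.2, Σy = 46, Σxy = 1077.7, Σx² = 3427.82
Sxx = Σx² − (Σx)²/n = 3427.82 − 3287.048 = 140.772
Sxy = Σxy − (Σx)(Σy)/n = 1077.7 − 1179.44 = -101.74
b = Sxy/Sxx = -101.74/140.772 = -0.722729

-0.723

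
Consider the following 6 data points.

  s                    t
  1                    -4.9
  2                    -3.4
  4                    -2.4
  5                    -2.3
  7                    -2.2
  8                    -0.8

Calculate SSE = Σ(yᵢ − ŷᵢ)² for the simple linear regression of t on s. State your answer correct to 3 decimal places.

1.360

n = 6, Σx = 27, Σy = -16, Σxy = -54.6, Σx² = 159, Σy² = 52.1
Sxx = Σx² − (Σx)²/n = 159 − 121.5 = 37.5
Sxy = Σxy − (Σx)(Σy)/n = -54.6 − (-72) = 17.4
Syy = Σy² − (Σy)²/n = 52.1 − 42.666667 = 9.433333
b = Sxy/Sxx = 17.4/37.5 = 0.464
SSE = Syy − b·Sxy = 9.433333 − 0.464·17.4 = 1.359733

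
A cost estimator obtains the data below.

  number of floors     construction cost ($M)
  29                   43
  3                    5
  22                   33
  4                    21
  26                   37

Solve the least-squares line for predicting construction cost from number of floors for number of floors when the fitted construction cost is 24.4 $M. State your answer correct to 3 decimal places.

13.809

n = 5, Σx = 84, Σy = 139, Σxy = 3034, Σx² = 2026
Sxx = Σx² − (Σx)²/n = 2026 − 1411.2 = 614.8
Sxy = Σxy − (Σx)(Σy)/n = 3034 − 2335.2 = 698.8
b = Sxy/Sxx = 698.8/614.8 = 1.136630
a = ȳ − b·x̄ = 27.8 − 1.136630·16.8 = 8.704619
Set a + b·x = 24.4: x = (24.4 − 8.704619) / 1.136630 = 13.808701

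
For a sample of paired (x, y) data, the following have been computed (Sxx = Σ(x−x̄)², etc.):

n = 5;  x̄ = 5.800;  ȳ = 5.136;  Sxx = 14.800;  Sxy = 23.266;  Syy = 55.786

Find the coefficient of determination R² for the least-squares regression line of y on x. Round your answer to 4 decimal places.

0.6556

R² = Sxy²/(Sxx·Syy) = (23.266)²/(14.8·55.786) = 0.655627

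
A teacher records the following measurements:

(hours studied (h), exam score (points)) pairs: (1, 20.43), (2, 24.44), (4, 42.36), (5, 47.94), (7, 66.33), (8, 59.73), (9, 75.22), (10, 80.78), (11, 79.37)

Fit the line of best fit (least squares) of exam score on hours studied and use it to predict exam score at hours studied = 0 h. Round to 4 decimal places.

n = 9, Σx = 57, Σy = 496.6, Σxy = 3778.45, Σx² = 461
Sxx = Σx² − (Σx)²/n = 461 − 361 = 100
Sxy = Σxy − (Σx)(Σy)/n = 3778.45 − 3145.133333 = 633.316667
b = Sxy/Sxx = 633.316667/100 = 6.333167
a = ȳ − b·x̄ = 55.177778 − 6.333167·6.333333 = 15.067722
ŷ(0) = a + b·0 = 15.067722 + 6.333167·0 = 15.067722

15.0677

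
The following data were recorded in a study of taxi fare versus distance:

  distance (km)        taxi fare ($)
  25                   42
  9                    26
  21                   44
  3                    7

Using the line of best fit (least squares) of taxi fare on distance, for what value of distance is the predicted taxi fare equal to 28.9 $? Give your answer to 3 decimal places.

13.968

n = 4, Σx = 58, Σy = 119, Σxy = 2229, Σx² = 1156
Sxx = Σx² − (Σx)²/n = 1156 − 841 = 315
Sxy = Σxy − (Σx)(Σy)/n = 2229 − 1725.5 = 503.5
b = Sxy/Sxx = 503.5/315 = 1.598413
a = ȳ − b·x̄ = 29.75 − 1.598413·14.5 = 6.573016
Set a + b·x = 28.9: x = (28.9 − 6.573016) / 1.598413 = 13.968222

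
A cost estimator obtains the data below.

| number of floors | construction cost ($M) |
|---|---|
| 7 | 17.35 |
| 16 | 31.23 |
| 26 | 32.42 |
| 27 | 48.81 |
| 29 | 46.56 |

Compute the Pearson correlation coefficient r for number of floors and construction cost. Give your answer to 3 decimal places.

n = 5, Σx = 105, Σy = 176.37, Σxy = 4132.16, Σx² = 2551, Σy² = 6877.6415
Sxx = Σx² − (Σx)²/n = 2551 − 2205 = 346
Sxy = Σxy − (Σx)(Σy)/n = 4132.16 − 3703.77 = 428.39
Syy = Σy² − (Σy)²/n = 6877.6415 − 6221.27538 = 656.36612
r = Sxy/√(Sxx·Syy) = 428.39/√(227102.67752) = 428.39/476.552912 = 0.898935

0.899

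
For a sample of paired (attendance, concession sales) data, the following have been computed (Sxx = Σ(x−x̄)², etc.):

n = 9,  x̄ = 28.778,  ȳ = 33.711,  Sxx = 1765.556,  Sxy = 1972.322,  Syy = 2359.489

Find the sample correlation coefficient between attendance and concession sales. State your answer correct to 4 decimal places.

0.9663

r = Sxy/√(Sxx·Syy) = 1972.322/√(4165809.960884) = 1972.322/2041.031592 = 0.966336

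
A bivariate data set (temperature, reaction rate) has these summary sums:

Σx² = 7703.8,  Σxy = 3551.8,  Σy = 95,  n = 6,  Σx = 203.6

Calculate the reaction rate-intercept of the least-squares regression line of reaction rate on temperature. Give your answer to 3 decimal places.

Sxx = Σx² − (Σx)²/n = 7703.8 − 6908.826667 = 794.973333
Sxy = Σxy − (Σx)(Σy)/n = 3551.8 − 3223.666667 = 328.133333
b = Sxy/Sxx = 328.133333/794.973333 = 0.412760
a = ȳ − b·x̄ = 15.833333 − 0.412760·33.933333 = 1.827005

1.827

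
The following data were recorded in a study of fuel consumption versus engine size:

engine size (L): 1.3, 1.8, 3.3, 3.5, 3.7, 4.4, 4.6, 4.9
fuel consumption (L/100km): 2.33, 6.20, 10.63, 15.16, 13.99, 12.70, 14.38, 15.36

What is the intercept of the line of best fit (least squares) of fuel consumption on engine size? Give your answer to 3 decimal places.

n = 8, Σx = 27.5, Σy = 90.75, Σxy = 351.383, Σx² = 106.29
Sxx = Σx² − (Σx)²/n = 106.29 − 94.53125 = 11.75875
Sxy = Σxy − (Σx)(Σy)/n = 351.383 − 311.953125 = 39.429875
b = Sxy/Sxx = 39.429875/11.75875 = 3.353237
a = ȳ − b·x̄ = 11.34375 − 3.353237·3.4375 = -0.183002

-0.183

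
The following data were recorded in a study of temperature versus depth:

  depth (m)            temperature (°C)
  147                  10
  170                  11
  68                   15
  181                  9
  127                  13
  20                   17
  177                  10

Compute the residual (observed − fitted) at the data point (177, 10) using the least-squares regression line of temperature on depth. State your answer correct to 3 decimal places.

0.190

n = 7, Σx = 890, Σy = 85, Σxy = 9750, Σx² = 135752
Sxx = Σx² − (Σx)²/n = 135752 − 113157.142857 = 22594.857143
Sxy = Σxy − (Σx)(Σy)/n = 9750 − 10807.142857 = -1057.142857
b = Sxy/Sxx = -1057.142857/22594.857143 = -0.046787
a = ȳ − b·x̄ = 12.142857 − (-0.046787)·127.142857 = 18.091475
ŷ(177) = 18.091475 + (-0.046787)·177 = 9.810197
residual = y − ŷ = 10 − 9.810197 = 0.189803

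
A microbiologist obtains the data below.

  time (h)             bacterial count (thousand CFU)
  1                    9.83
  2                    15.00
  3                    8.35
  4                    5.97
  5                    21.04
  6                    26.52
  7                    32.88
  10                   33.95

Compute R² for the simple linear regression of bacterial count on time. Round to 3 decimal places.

n = 8, Σx = 38, Σy = 153.54, Σxy = 922.74, Σx² = 240, Σy² = 3806.6812
Sxx = Σx² − (Σx)²/n = 240 − 180.5 = 59.5
Sxy = Σxy − (Σx)(Σy)/n = 922.74 − 729.315 = 193.425
Syy = Σy² − (Σy)²/n = 3806.6812 − 2946.81645 = 859.86475
R² = Sxy²/(Sxx·Syy) = (193.425)²/(59.5·859.86475) = 0.731271

0.731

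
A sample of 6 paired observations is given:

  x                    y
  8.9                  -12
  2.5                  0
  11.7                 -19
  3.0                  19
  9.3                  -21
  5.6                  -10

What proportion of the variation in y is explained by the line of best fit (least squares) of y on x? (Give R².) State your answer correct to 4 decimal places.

n = 6, Σx = 41, Σy = -43, Σxy = -523.4, Σx² = 349.2, Σy² = 1407
Sxx = Σx² − (Σx)²/n = 349.2 − 280.166667 = 69.033333
Sxy = Σxy − (Σx)(Σy)/n = -523.4 − (-293.833333) = -229.566667
Syy = Σy² − (Σy)²/n = 1407 − 308.166667 = 1098.833333
R² = Sxy²/(Sxx·Syy) = (-229.566667)²/(69.033333·1098.833333) = 0.694747

0.6947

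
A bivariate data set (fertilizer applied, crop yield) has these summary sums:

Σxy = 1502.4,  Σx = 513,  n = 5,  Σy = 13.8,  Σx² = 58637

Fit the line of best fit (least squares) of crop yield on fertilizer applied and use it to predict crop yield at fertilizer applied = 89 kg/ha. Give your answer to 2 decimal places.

Sxx = Σx² − (Σx)²/n = 58637 − 52633.8 = 6003.2
Sxy = Σxy − (Σx)(Σy)/n = 1502.4 − 1415.88 = 86.52
b = Sxy/Sxx = 86.52/6003.2 = 0.014412
a = ȳ − b·x̄ = 2.76 − 0.014412·102.6 = 1.281297
ŷ(89) = a + b·89 = 1.281297 + 0.014412·89 = 2.563993

2.56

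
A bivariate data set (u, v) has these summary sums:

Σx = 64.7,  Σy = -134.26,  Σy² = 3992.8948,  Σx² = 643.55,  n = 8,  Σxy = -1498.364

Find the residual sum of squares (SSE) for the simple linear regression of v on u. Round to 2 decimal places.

Sxx = Σx² − (Σx)²/n = 643.55 − 523.26125 = 120.28875
Sxy = Σxy − (Σx)(Σy)/n = -1498.364 − (-1085.82775) = -412.53625
Syy = Σy² − (Σy)²/n = 3992.8948 − 2253.21845 = 1739.67635
b = Sxy/Sxx = -412.53625/120.28875 = -3.429550
SSE = Syy − b·Sxy = 1739.67635 − (-3.429550)·(-412.53625) = 324.862765

324.86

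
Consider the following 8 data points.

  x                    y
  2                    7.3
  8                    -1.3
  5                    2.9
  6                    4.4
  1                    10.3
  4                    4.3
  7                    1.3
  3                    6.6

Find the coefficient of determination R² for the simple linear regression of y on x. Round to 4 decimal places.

n = 8, Σx = 36, Σy = 35.8, Σxy = 101.5, Σx² = 204, Σy² = 252.58
Sxx = Σx² − (Σx)²/n = 204 − 162 = 42
Sxy = Σxy − (Σx)(Σy)/n = 101.5 − 161.1 = -59.6
Syy = Σy² − (Σy)²/n = 252.58 − 160.205 = 92.375
R² = Sxy²/(Sxx·Syy) = (-59.6)²/(42·92.375) = 0.915564

0.9156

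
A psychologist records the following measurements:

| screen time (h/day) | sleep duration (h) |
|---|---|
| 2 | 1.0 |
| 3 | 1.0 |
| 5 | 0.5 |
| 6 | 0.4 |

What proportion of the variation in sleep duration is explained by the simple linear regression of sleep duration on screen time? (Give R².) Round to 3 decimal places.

n = 4, Σx = 16, Σy = 2.9, Σxy = 9.9, Σx² = 74, Σy² = 2.41
Sxx = Σx² − (Σx)²/n = 74 − 64 = 10
Sxy = Σxy − (Σx)(Σy)/n = 9.9 − 11.6 = -1.7
Syy = Σy² − (Σy)²/n = 2.41 − 2.1025 = 0.3075
R² = Sxy²/(Sxx·Syy) = (-1.7)²/(10·0.3075) = 0.939837

0.940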